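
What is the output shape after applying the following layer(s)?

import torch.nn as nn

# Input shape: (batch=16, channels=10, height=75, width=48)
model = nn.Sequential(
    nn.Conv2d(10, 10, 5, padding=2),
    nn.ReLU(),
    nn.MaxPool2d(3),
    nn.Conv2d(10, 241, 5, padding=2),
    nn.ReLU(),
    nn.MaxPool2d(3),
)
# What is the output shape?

Input shape: (16, 10, 75, 48)
  -> after first Conv2d: (16, 10, 75, 48)
  -> after first MaxPool2d: (16, 10, 25, 16)
  -> after second Conv2d: (16, 241, 25, 16)
Output shape: (16, 241, 8, 5)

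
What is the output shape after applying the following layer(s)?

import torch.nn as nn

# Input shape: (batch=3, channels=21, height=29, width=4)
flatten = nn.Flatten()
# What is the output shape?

Input shape: (3, 21, 29, 4)
Output shape: (3, 2436)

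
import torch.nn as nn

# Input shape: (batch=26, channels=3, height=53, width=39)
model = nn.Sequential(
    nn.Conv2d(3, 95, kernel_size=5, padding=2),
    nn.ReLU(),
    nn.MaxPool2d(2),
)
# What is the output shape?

Input shape: (26, 3, 53, 39)
  -> after Conv2d: (26, 95, 53, 39)
  -> after ReLU: (26, 95, 53, 39)
Output shape: (26, 95, 26, 19)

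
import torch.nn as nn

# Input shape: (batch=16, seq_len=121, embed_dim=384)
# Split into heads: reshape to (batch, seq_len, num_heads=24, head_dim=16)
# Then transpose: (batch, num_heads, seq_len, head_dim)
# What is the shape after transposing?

Input shape: (16, 121, 384)
  -> after reshape: (16, 121, 24, 16)
Output shape: (16, 24, 121, 16)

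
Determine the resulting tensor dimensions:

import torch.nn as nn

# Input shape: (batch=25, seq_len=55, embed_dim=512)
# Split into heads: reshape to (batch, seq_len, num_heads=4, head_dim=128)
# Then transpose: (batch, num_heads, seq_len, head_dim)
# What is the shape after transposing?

Input shape: (25, 55, 512)
  -> after reshape: (25, 55, 4, 128)
Output shape: (25, 4, 55, 128)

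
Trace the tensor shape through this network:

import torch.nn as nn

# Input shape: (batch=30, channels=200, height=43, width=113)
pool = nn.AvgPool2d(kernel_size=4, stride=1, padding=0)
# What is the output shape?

Input shape: (30, 200, 43, 113)
Output shape: (30, 200, 40, 110)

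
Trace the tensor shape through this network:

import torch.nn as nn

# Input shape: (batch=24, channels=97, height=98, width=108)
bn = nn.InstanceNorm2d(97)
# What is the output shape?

Input shape: (24, 97, 98, 108)
Output shape: (24, 97, 98, 108)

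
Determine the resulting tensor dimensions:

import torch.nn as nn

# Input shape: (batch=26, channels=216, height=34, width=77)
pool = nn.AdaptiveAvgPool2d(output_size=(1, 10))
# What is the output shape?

Input shape: (26, 216, 34, 77)
Output shape: (26, 216, 1, 10)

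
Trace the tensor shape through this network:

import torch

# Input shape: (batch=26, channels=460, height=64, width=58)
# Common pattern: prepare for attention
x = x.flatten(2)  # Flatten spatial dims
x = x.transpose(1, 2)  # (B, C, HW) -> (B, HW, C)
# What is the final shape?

Input shape: (26, 460, 64, 58)
  -> after flatten(2): (26, 460, 3712)
Output shape: (26, 3712, 460)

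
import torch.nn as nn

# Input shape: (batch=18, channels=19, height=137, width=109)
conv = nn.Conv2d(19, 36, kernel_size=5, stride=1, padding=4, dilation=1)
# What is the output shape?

Input shape: (18, 19, 137, 109)
Output shape: (18, 36, 141, 113)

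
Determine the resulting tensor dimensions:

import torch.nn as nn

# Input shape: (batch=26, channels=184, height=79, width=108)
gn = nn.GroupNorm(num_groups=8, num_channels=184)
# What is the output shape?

Input shape: (26, 184, 79, 108)
Output shape: (26, 184, 79, 108)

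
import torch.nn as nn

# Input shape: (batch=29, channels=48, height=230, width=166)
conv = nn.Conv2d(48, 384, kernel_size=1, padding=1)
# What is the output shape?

Input shape: (29, 48, 230, 166)
Output shape: (29, 384, 232, 168)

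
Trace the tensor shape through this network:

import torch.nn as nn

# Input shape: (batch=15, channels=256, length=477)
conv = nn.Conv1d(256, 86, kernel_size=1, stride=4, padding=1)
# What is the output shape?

Input shape: (15, 256, 477)
Output shape: (15, 86, 120)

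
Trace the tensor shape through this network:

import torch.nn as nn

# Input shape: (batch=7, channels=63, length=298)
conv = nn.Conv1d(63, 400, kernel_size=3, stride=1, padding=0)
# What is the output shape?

Input shape: (7, 63, 298)
Output shape: (7, 400, 296)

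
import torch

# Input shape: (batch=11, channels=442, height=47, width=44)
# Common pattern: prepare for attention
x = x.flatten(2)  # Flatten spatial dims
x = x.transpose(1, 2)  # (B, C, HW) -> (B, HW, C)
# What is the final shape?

Input shape: (11, 442, 47, 44)
  -> after flatten(2): (11, 442, 2068)
Output shape: (11, 2068, 442)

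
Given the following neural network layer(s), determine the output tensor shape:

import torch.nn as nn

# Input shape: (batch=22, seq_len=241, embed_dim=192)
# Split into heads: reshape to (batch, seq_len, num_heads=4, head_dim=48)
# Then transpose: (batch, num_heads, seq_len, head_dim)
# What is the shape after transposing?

Input shape: (22, 241, 192)
  -> after reshape: (22, 241, 4, 48)
Output shape: (22, 4, 241, 48)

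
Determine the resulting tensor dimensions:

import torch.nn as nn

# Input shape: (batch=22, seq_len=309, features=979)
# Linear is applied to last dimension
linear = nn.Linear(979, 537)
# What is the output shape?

Input shape: (22, 309, 979)
Output shape: (22, 309, 537)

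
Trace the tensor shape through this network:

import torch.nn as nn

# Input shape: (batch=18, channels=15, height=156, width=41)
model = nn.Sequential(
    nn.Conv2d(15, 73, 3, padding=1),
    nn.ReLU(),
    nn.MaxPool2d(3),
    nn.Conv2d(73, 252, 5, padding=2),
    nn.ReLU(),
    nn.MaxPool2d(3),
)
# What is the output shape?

Input shape: (18, 15, 156, 41)
  -> after first Conv2d: (18, 73, 156, 41)
  -> after first MaxPool2d: (18, 73, 52, 13)
  -> after second Conv2d: (18, 252, 52, 13)
Output shape: (18, 252, 17, 4)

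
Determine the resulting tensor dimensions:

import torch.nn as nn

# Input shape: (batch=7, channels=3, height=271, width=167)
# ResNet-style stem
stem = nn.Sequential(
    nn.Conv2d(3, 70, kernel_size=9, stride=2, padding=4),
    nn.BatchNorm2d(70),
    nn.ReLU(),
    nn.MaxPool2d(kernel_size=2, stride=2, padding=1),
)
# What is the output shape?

Input shape: (7, 3, 271, 167)
  -> after Conv2d 9x9 stride=2: (7, 70, 136, 84)
Output shape: (7, 70, 69, 43)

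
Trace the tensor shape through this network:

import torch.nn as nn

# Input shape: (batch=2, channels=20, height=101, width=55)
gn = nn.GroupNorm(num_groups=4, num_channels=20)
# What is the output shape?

Input shape: (2, 20, 101, 55)
Output shape: (2, 20, 101, 55)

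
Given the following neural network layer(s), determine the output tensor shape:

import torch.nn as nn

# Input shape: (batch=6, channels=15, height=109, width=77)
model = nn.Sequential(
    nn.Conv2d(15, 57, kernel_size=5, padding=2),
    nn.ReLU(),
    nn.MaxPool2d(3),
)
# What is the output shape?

Input shape: (6, 15, 109, 77)
  -> after Conv2d: (6, 57, 109, 77)
  -> after ReLU: (6, 57, 109, 77)
Output shape: (6, 57, 36, 25)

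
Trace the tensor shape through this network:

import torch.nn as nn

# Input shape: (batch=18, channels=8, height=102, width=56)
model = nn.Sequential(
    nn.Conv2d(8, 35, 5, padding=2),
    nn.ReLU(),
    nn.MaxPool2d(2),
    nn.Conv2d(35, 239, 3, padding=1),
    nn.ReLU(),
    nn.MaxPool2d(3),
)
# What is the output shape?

Input shape: (18, 8, 102, 56)
  -> after first Conv2d: (18, 35, 102, 56)
  -> after first MaxPool2d: (18, 35, 51, 28)
  -> after second Conv2d: (18, 239, 51, 28)
Output shape: (18, 239, 17, 9)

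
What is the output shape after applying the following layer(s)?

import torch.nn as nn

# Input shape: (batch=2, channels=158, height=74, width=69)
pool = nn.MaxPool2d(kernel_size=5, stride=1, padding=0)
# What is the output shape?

Input shape: (2, 158, 74, 69)
Output shape: (2, 158, 70, 65)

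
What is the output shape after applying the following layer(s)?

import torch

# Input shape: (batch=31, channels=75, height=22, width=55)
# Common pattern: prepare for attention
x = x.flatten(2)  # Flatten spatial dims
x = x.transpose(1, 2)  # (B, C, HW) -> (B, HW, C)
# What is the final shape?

Input shape: (31, 75, 22, 55)
  -> after flatten(2): (31, 75, 1210)
Output shape: (31, 1210, 75)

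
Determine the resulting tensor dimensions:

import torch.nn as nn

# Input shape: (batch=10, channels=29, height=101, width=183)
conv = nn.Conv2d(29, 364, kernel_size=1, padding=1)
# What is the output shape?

Input shape: (10, 29, 101, 183)
Output shape: (10, 364, 103, 185)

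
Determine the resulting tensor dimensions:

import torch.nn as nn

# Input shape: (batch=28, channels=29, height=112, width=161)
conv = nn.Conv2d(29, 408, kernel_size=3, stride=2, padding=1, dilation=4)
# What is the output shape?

Input shape: (28, 29, 112, 161)
Output shape: (28, 408, 53, 78)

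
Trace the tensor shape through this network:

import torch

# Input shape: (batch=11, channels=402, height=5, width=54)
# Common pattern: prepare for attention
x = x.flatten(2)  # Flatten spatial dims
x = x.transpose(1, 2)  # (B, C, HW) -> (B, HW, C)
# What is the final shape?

Input shape: (11, 402, 5, 54)
  -> after flatten(2): (11, 402, 270)
Output shape: (11, 270, 402)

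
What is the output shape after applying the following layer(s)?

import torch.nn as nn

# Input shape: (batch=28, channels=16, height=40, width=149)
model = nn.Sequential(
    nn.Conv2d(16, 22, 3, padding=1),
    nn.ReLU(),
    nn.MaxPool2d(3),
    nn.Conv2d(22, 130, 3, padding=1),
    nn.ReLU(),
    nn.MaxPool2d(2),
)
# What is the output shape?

Input shape: (28, 16, 40, 149)
  -> after first Conv2d: (28, 22, 40, 149)
  -> after first MaxPool2d: (28, 22, 13, 49)
  -> after second Conv2d: (28, 130, 13, 49)
Output shape: (28, 130, 6, 24)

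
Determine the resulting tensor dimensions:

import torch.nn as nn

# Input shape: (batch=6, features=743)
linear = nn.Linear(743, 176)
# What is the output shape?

Input shape: (6, 743)
Output shape: (6, 176)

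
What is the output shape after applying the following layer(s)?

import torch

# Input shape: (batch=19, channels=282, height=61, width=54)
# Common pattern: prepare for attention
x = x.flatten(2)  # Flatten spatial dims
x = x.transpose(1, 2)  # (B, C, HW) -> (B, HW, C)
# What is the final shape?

Input shape: (19, 282, 61, 54)
  -> after flatten(2): (19, 282, 3294)
Output shape: (19, 3294, 282)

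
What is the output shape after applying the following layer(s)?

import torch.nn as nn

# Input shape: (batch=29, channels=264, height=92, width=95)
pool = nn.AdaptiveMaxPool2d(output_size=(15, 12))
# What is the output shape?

Input shape: (29, 264, 92, 95)
Output shape: (29, 264, 15, 12)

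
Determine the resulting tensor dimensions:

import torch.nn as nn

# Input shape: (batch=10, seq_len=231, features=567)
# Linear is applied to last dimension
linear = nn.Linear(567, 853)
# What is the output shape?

Input shape: (10, 231, 567)
Output shape: (10, 231, 853)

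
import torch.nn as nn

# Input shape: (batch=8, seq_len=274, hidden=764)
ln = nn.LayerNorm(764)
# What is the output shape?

Input shape: (8, 274, 764)
Output shape: (8, 274, 764)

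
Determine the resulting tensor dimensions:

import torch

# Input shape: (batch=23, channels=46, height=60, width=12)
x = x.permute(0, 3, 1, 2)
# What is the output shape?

Input shape: (23, 46, 60, 12)
Output shape: (23, 12, 46, 60)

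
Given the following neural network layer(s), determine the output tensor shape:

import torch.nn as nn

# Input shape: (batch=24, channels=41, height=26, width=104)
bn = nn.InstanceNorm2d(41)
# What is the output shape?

Input shape: (24, 41, 26, 104)
Output shape: (24, 41, 26, 104)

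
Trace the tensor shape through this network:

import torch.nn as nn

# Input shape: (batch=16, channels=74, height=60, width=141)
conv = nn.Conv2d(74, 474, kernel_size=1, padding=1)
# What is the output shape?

Input shape: (16, 74, 60, 141)
Output shape: (16, 474, 62, 143)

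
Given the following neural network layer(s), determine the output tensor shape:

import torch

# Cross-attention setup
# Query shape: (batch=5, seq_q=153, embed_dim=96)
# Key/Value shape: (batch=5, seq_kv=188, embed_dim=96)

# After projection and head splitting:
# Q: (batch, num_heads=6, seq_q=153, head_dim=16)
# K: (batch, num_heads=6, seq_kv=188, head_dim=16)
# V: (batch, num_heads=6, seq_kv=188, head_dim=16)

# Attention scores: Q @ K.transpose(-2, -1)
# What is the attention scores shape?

Input shape: (5, 153, 96)
Output shape: (5, 6, 153, 188)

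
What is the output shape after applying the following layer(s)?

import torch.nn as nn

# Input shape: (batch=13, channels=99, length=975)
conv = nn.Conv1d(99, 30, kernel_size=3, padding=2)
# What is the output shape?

Input shape: (13, 99, 975)
Output shape: (13, 30, 977)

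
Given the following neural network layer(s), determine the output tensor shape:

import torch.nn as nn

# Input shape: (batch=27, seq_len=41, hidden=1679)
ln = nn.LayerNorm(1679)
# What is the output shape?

Input shape: (27, 41, 1679)
Output shape: (27, 41, 1679)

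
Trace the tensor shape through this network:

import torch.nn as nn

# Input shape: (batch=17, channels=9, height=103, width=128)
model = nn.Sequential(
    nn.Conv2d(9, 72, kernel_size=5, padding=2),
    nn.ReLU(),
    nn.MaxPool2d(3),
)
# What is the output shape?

Input shape: (17, 9, 103, 128)
  -> after Conv2d: (17, 72, 103, 128)
  -> after ReLU: (17, 72, 103, 128)
Output shape: (17, 72, 34, 42)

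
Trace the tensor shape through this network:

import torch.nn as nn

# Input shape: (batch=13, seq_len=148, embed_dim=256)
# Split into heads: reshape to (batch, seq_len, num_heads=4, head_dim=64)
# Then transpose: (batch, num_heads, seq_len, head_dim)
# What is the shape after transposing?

Input shape: (13, 148, 256)
  -> after reshape: (13, 148, 4, 64)
Output shape: (13, 4, 148, 64)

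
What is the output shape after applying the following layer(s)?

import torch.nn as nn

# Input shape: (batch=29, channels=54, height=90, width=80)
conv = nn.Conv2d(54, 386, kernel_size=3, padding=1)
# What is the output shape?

Input shape: (29, 54, 90, 80)
Output shape: (29, 386, 90, 80)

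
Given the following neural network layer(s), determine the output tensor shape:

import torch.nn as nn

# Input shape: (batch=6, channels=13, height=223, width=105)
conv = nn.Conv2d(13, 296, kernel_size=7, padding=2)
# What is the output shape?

Input shape: (6, 13, 223, 105)
Output shape: (6, 296, 221, 103)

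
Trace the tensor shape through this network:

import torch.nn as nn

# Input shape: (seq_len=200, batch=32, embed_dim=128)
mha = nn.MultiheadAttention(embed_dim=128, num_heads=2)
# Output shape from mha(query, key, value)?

Input shape: (200, 32, 128)
Output shape: (200, 32, 128)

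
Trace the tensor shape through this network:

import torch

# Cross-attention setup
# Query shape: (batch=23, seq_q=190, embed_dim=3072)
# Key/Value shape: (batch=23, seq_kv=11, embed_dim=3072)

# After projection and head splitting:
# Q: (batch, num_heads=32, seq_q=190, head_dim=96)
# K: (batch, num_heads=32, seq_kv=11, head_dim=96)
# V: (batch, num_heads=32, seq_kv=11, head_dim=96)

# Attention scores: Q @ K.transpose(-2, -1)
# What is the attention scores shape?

Input shape: (23, 190, 3072)
Output shape: (23, 32, 190, 11)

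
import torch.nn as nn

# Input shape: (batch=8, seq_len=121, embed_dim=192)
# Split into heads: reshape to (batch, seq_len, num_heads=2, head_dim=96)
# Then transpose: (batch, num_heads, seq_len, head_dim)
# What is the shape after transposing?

Input shape: (8, 121, 192)
  -> after reshape: (8, 121, 2, 96)
Output shape: (8, 2, 121, 96)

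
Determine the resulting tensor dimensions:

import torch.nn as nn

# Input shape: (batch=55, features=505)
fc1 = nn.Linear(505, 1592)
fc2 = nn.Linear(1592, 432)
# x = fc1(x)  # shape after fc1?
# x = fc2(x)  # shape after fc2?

Input shape: (55, 505)
  -> after fc1: (55, 1592)
Output shape: (55, 432)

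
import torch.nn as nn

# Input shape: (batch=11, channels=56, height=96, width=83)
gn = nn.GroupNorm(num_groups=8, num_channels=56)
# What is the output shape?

Input shape: (11, 56, 96, 83)
Output shape: (11, 56, 96, 83)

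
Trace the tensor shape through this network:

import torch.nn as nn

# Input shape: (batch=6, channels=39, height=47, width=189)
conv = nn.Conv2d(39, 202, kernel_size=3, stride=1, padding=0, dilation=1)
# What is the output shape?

Input shape: (6, 39, 47, 189)
Output shape: (6, 202, 45, 187)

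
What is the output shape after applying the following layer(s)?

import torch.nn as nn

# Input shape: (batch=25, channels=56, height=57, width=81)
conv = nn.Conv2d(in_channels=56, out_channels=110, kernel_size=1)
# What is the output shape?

Input shape: (25, 56, 57, 81)
Output shape: (25, 110, 57, 81)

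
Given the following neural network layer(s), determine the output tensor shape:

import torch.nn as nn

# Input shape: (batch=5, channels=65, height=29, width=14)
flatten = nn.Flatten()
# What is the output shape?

Input shape: (5, 65, 29, 14)
Output shape: (5, 26390)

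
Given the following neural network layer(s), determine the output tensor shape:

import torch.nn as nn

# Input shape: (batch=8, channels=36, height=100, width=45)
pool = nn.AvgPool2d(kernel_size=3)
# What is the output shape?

Input shape: (8, 36, 100, 45)
Output shape: (8, 36, 33, 15)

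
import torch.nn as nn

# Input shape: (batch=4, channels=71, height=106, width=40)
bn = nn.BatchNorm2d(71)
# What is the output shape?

Input shape: (4, 71, 106, 40)
Output shape: (4, 71, 106, 40)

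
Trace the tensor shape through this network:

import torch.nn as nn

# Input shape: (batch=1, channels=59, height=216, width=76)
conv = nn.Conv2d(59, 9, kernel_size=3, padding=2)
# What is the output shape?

Input shape: (1, 59, 216, 76)
Output shape: (1, 9, 218, 78)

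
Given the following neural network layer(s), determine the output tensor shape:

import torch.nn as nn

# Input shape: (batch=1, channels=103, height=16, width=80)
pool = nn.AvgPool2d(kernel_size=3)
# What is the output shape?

Input shape: (1, 103, 16, 80)
Output shape: (1, 103, 5, 26)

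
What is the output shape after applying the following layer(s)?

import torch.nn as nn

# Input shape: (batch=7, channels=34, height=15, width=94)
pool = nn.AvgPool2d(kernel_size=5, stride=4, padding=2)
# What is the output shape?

Input shape: (7, 34, 15, 94)
Output shape: (7, 34, 4, 24)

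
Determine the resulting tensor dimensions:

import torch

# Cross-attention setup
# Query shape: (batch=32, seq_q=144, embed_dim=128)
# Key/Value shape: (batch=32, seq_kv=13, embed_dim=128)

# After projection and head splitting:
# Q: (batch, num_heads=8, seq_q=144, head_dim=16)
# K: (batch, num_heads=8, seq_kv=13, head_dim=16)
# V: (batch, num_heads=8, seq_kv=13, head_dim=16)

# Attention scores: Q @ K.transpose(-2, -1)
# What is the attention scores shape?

Input shape: (32, 144, 128)
Output shape: (32, 8, 144, 13)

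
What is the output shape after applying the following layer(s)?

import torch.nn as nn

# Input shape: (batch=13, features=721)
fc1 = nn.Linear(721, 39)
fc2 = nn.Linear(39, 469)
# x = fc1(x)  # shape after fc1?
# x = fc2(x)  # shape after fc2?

Input shape: (13, 721)
  -> after fc1: (13, 39)
Output shape: (13, 469)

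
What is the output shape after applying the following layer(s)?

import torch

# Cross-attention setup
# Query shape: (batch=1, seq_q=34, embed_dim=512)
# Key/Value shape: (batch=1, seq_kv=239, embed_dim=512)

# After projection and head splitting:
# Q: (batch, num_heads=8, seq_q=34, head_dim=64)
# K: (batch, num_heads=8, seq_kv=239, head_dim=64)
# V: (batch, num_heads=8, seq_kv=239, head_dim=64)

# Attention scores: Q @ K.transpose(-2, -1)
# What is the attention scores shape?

Input shape: (1, 34, 512)
Output shape: (1, 8, 34, 239)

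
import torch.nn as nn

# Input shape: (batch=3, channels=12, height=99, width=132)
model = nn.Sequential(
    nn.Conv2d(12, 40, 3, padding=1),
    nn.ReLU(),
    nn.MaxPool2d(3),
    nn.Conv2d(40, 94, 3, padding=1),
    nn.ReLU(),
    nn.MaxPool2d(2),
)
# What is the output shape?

Input shape: (3, 12, 99, 132)
  -> after first Conv2d: (3, 40, 99, 132)
  -> after first MaxPool2d: (3, 40, 33, 44)
  -> after second Conv2d: (3, 94, 33, 44)
Output shape: (3, 94, 16, 22)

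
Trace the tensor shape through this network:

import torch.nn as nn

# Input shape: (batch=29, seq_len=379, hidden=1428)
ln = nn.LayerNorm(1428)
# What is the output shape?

Input shape: (29, 379, 1428)
Output shape: (29, 379, 1428)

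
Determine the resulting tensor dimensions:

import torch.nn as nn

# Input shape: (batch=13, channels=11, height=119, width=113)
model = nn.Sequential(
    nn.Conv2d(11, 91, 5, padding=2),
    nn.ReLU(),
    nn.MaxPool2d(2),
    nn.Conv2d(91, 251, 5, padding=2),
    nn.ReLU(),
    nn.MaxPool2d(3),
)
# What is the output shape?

Input shape: (13, 11, 119, 113)
  -> after first Conv2d: (13, 91, 119, 113)
  -> after first MaxPool2d: (13, 91, 59, 56)
  -> after second Conv2d: (13, 251, 59, 56)
Output shape: (13, 251, 19, 18)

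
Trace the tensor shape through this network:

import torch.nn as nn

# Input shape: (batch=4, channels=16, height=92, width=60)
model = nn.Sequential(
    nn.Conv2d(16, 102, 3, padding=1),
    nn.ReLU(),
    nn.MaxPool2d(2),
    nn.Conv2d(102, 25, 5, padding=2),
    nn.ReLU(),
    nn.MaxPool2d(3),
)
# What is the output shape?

Input shape: (4, 16, 92, 60)
  -> after first Conv2d: (4, 102, 92, 60)
  -> after first MaxPool2d: (4, 102, 46, 30)
  -> after second Conv2d: (4, 25, 46, 30)
Output shape: (4, 25, 15, 10)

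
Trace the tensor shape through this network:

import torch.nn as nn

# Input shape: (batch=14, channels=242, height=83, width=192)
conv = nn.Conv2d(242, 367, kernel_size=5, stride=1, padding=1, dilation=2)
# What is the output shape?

Input shape: (14, 242, 83, 192)
Output shape: (14, 367, 77, 186)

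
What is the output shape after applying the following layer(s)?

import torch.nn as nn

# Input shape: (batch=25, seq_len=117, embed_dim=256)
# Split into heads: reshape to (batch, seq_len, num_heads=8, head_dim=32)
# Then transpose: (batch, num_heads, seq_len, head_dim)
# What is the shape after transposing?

Input shape: (25, 117, 256)
  -> after reshape: (25, 117, 8, 32)
Output shape: (25, 8, 117, 32)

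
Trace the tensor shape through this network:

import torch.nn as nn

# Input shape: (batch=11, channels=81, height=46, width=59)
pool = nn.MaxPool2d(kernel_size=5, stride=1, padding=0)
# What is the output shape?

Input shape: (11, 81, 46, 59)
Output shape: (11, 81, 42, 55)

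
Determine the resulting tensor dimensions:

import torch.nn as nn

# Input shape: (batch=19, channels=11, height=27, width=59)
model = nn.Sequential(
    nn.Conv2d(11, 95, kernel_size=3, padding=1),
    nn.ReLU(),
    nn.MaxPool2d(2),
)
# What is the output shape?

Input shape: (19, 11, 27, 59)
  -> after Conv2d: (19, 95, 27, 59)
  -> after ReLU: (19, 95, 27, 59)
Output shape: (19, 95, 13, 29)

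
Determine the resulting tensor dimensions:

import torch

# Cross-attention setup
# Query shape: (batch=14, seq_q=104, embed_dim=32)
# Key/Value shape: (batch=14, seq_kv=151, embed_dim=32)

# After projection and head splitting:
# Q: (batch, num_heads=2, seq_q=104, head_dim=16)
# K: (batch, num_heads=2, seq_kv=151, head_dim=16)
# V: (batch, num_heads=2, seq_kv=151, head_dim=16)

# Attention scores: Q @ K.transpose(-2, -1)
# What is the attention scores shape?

Input shape: (14, 104, 32)
Output shape: (14, 2, 104, 151)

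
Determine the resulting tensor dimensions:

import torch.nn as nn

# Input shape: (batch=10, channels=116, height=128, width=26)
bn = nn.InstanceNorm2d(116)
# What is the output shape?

Input shape: (10, 116, 128, 26)
Output shape: (10, 116, 128, 26)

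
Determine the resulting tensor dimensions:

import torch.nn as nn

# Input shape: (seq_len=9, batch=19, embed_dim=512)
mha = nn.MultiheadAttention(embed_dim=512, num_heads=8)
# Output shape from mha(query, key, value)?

Input shape: (9, 19, 512)
Output shape: (9, 19, 512)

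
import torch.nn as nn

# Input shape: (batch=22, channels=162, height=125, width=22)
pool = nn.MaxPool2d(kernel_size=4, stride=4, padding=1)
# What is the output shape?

Input shape: (22, 162, 125, 22)
Output shape: (22, 162, 31, 6)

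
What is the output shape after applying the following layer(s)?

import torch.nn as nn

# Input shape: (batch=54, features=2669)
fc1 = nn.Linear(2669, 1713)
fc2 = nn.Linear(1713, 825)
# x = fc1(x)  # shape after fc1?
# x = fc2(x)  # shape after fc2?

Input shape: (54, 2669)
  -> after fc1: (54, 1713)
Output shape: (54, 825)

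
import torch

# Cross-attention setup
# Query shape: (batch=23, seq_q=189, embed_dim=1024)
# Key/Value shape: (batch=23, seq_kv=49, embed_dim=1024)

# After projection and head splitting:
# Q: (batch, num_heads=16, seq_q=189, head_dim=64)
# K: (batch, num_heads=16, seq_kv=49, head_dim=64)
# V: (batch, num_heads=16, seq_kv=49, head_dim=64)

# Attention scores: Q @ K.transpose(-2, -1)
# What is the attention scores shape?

Input shape: (23, 189, 1024)
Output shape: (23, 16, 189, 49)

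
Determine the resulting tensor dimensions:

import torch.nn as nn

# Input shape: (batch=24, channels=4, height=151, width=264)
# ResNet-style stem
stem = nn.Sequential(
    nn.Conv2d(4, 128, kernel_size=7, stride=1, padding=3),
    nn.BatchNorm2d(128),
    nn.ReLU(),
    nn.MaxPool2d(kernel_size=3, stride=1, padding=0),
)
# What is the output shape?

Input shape: (24, 4, 151, 264)
  -> after Conv2d 7x7 stride=1: (24, 128, 151, 264)
Output shape: (24, 128, 149, 262)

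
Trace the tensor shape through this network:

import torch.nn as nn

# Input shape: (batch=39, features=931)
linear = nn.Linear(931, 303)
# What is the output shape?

Input shape: (39, 931)
Output shape: (39, 303)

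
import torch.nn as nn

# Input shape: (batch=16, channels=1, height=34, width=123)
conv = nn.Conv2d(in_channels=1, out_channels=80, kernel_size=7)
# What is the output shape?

Input shape: (16, 1, 34, 123)
Output shape: (16, 80, 28, 117)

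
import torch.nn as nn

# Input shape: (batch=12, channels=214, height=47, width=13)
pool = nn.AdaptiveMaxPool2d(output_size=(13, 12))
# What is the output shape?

Input shape: (12, 214, 47, 13)
Output shape: (12, 214, 13, 12)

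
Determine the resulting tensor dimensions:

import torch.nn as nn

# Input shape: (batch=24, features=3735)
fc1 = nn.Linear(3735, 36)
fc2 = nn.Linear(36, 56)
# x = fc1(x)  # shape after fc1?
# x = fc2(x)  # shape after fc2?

Input shape: (24, 3735)
  -> after fc1: (24, 36)
Output shape: (24, 56)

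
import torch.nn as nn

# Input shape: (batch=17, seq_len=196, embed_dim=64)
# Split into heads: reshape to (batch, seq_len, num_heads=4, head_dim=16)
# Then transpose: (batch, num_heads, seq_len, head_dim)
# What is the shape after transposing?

Input shape: (17, 196, 64)
  -> after reshape: (17, 196, 4, 16)
Output shape: (17, 4, 196, 16)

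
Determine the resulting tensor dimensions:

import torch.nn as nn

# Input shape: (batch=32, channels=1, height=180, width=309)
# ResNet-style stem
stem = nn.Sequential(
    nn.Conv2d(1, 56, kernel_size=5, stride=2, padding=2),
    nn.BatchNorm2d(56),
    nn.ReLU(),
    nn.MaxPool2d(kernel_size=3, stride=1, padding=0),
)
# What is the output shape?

Input shape: (32, 1, 180, 309)
  -> after Conv2d 5x5 stride=2: (32, 56, 90, 155)
Output shape: (32, 56, 88, 153)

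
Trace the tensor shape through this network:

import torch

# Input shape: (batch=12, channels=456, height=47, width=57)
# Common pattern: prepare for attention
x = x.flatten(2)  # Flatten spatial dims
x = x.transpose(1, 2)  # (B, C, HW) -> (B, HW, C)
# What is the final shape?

Input shape: (12, 456, 47, 57)
  -> after flatten(2): (12, 456, 2679)
Output shape: (12, 2679, 456)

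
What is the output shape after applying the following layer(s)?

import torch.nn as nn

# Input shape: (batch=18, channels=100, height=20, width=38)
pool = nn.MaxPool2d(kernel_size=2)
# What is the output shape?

Input shape: (18, 100, 20, 38)
Output shape: (18, 100, 10, 19)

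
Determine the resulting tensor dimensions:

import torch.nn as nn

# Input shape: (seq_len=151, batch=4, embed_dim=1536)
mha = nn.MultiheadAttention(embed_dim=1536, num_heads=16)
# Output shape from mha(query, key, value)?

Input shape: (151, 4, 1536)
Output shape: (151, 4, 1536)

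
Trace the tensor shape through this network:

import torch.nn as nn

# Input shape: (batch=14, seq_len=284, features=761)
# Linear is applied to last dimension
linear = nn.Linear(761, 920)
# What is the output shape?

Input shape: (14, 284, 761)
Output shape: (14, 284, 920)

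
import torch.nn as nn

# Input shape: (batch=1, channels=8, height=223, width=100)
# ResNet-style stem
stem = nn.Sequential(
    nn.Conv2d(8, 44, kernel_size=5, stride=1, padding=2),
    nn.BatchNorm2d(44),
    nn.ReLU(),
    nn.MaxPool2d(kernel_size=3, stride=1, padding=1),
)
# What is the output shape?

Input shape: (1, 8, 223, 100)
  -> after Conv2d 5x5 stride=1: (1, 44, 223, 100)
Output shape: (1, 44, 223, 100)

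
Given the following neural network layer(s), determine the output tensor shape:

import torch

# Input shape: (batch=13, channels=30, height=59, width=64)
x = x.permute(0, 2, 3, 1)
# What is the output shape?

Input shape: (13, 30, 59, 64)
Output shape: (13, 59, 64, 30)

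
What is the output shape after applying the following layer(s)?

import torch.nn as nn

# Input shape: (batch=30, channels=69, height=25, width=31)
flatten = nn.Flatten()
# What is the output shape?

Input shape: (30, 69, 25, 31)
Output shape: (30, 53475)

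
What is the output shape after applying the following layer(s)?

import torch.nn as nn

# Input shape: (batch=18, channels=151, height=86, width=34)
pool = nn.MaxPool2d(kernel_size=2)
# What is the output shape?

Input shape: (18, 151, 86, 34)
Output shape: (18, 151, 43, 17)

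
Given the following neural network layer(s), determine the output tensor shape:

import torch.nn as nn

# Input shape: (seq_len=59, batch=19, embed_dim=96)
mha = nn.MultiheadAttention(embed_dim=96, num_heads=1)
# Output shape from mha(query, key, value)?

Input shape: (59, 19, 96)
Output shape: (59, 19, 96)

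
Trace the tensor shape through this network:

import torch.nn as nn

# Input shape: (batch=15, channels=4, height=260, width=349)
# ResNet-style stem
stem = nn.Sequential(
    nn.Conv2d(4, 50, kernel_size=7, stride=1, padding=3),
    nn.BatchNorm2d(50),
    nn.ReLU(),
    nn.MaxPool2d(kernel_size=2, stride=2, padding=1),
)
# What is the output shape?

Input shape: (15, 4, 260, 349)
  -> after Conv2d 7x7 stride=1: (15, 50, 260, 349)
Output shape: (15, 50, 131, 175)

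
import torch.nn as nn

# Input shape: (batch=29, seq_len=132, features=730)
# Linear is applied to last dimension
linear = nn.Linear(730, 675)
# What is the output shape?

Input shape: (29, 132, 730)
Output shape: (29, 132, 675)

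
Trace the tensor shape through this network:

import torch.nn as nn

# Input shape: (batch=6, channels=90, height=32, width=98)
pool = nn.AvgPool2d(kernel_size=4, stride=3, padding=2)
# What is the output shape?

Input shape: (6, 90, 32, 98)
Output shape: (6, 90, 11, 33)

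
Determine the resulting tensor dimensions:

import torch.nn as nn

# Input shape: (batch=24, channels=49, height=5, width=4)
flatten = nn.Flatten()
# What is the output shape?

Input shape: (24, 49, 5, 4)
Output shape: (24, 980)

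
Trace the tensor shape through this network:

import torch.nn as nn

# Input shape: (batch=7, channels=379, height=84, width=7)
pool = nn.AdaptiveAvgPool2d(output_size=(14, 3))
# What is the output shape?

Input shape: (7, 379, 84, 7)
Output shape: (7, 379, 14, 3)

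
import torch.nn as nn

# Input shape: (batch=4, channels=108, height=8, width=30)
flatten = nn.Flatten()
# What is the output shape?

Input shape: (4, 108, 8, 30)
Output shape: (4, 25920)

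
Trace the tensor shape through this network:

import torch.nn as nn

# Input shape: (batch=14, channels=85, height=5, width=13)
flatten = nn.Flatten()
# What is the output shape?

Input shape: (14, 85, 5, 13)
Output shape: (14, 5525)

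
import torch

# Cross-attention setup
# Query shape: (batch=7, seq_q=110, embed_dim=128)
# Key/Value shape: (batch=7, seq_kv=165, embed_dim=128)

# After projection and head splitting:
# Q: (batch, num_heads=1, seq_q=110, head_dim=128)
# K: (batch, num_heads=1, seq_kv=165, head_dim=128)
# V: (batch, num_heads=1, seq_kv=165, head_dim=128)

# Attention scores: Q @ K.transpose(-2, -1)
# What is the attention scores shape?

Input shape: (7, 110, 128)
Output shape: (7, 1, 110, 165)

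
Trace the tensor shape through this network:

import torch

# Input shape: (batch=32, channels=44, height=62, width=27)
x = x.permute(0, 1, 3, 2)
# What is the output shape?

Input shape: (32, 44, 62, 27)
Output shape: (32, 44, 27, 62)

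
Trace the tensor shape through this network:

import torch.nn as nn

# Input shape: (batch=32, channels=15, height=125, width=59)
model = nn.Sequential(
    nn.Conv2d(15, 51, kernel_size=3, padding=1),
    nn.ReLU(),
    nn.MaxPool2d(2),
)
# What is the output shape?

Input shape: (32, 15, 125, 59)
  -> after Conv2d: (32, 51, 125, 59)
  -> after ReLU: (32, 51, 125, 59)
Output shape: (32, 51, 62, 29)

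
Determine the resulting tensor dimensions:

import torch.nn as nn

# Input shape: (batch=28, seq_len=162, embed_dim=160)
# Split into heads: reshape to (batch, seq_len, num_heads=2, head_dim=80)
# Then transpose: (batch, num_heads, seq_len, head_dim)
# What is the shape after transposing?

Input shape: (28, 162, 160)
  -> after reshape: (28, 162, 2, 80)
Output shape: (28, 2, 162, 80)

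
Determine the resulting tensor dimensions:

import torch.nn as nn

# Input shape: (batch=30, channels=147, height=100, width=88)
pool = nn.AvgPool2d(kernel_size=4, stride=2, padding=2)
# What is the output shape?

Input shape: (30, 147, 100, 88)
Output shape: (30, 147, 51, 45)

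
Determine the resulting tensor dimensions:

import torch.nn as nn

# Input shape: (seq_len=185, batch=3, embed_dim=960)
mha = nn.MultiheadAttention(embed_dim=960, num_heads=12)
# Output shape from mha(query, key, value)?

Input shape: (185, 3, 960)
Output shape: (185, 3, 960)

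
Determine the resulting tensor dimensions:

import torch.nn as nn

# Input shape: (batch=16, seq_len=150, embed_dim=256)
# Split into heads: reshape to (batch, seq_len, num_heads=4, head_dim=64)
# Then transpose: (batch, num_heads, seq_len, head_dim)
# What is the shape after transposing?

Input shape: (16, 150, 256)
  -> after reshape: (16, 150, 4, 64)
Output shape: (16, 4, 150, 64)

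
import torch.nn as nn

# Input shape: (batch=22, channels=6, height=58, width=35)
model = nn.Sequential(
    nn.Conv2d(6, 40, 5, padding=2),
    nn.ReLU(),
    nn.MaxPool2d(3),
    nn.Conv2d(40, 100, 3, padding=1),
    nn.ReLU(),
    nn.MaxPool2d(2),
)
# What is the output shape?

Input shape: (22, 6, 58, 35)
  -> after first Conv2d: (22, 40, 58, 35)
  -> after first MaxPool2d: (22, 40, 19, 11)
  -> after second Conv2d: (22, 100, 19, 11)
Output shape: (22, 100, 9, 5)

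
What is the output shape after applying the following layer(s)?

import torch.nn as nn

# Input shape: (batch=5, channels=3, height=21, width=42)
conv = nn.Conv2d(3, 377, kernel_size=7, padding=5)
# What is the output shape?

Input shape: (5, 3, 21, 42)
Output shape: (5, 377, 25, 46)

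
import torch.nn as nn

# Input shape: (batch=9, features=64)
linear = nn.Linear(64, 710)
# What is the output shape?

Input shape: (9, 64)
Output shape: (9, 710)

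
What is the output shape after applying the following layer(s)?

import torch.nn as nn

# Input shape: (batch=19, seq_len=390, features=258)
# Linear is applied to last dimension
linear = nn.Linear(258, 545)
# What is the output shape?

Input shape: (19, 390, 258)
Output shape: (19, 390, 545)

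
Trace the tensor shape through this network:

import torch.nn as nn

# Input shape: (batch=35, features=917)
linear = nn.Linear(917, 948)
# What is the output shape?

Input shape: (35, 917)
Output shape: (35, 948)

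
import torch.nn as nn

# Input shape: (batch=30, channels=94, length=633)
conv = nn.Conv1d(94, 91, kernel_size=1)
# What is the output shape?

Input shape: (30, 94, 633)
Output shape: (30, 91, 633)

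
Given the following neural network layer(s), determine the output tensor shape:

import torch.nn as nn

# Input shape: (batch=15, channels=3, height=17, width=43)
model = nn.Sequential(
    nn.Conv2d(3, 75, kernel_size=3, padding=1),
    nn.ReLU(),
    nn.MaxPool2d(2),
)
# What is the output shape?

Input shape: (15, 3, 17, 43)
  -> after Conv2d: (15, 75, 17, 43)
  -> after ReLU: (15, 75, 17, 43)
Output shape: (15, 75, 8, 21)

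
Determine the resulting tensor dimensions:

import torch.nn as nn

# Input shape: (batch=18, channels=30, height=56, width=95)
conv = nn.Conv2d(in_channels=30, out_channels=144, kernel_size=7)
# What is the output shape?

Input shape: (18, 30, 56, 95)
Output shape: (18, 144, 50, 89)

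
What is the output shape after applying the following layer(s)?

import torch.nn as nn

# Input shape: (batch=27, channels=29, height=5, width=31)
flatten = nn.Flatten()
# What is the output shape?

Input shape: (27, 29, 5, 31)
Output shape: (27, 4495)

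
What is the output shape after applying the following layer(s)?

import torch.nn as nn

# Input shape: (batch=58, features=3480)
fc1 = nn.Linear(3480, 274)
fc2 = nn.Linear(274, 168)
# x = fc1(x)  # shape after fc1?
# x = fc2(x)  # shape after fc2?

Input shape: (58, 3480)
  -> after fc1: (58, 274)
Output shape: (58, 168)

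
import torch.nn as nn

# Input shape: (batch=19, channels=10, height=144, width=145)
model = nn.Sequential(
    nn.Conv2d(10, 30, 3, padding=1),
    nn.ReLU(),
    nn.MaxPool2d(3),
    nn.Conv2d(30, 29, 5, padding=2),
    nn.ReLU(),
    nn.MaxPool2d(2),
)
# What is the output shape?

Input shape: (19, 10, 144, 145)
  -> after first Conv2d: (19, 30, 144, 145)
  -> after first MaxPool2d: (19, 30, 48, 48)
  -> after second Conv2d: (19, 29, 48, 48)
Output shape: (19, 29, 24, 24)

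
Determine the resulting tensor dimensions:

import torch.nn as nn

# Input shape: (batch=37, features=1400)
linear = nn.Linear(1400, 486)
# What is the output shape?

Input shape: (37, 1400)
Output shape: (37, 486)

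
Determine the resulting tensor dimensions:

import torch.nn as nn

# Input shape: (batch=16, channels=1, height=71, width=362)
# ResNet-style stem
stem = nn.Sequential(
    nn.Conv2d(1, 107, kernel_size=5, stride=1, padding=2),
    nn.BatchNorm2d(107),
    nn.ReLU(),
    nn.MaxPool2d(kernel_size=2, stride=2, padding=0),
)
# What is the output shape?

Input shape: (16, 1, 71, 362)
  -> after Conv2d 5x5 stride=1: (16, 107, 71, 362)
Output shape: (16, 107, 35, 181)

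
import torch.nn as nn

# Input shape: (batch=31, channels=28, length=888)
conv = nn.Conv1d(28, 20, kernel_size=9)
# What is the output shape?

Input shape: (31, 28, 888)
Output shape: (31, 20, 880)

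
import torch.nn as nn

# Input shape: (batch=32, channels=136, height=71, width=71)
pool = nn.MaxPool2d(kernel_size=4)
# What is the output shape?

Input shape: (32, 136, 71, 71)
Output shape: (32, 136, 17, 17)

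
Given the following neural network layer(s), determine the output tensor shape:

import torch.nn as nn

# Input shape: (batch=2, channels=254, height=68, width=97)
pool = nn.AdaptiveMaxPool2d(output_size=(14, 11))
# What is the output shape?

Input shape: (2, 254, 68, 97)
Output shape: (2, 254, 14, 11)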